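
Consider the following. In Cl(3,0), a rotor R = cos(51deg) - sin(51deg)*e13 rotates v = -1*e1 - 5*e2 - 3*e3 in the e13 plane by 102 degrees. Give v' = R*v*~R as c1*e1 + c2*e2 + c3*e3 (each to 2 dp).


Rotor R = cos(51deg) - sin(51deg)*e13
Rotation angle theta = 2 * 51 = 102 degrees in the e13 plane (e1 -> e3).
The component perpendicular to the plane (e2) is invariant: v'_2 = v2 = -5.00
cos(102deg) = -0.2079, sin(102deg) = 0.9781
v'_1 = v1*cos(theta) - v3*sin(theta) = -1*(-0.2079) - (-3)*0.9781 = 3.14
v'_3 = v1*sin(theta) + v3*cos(theta) = -1*0.9781 + (-3)*(-0.2079) = -0.35
v' = 3.14*e1 - 5.00*e2 - 0.35*e3


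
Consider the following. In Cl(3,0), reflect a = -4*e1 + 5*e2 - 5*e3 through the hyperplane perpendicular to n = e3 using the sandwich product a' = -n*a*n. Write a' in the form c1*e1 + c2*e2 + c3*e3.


Reflection formula: a' = -n*a*n, with n = e3 (unit vector, n^2 = 1).
For reflection through hyperplane perp to e3:
The component along e3 flips sign, others stay.
a = (-4, 5, -5)
a' = (-4, 5, 5)
a' = -4*e1 + 5*e2 + 5*e3


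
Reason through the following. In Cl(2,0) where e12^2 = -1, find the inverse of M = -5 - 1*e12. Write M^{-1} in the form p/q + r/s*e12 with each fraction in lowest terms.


M = -5 - 1*e12, where e12^2 = -1.
Since M commutes with its reverse ~M = a - b*e12, M * ~M = a^2 - b^2*e12^2 = a^2 + b^2.
So M^{-1} = ~M / (a^2 + b^2) = (a - b*e12)/(a^2 + b^2).
a^2 + b^2 = 25 + 1 = 26
Scalar part = -5/26 = -5/26
Bivector coeff = 1/26 = 1/26
M^{-1} = -5/26 + 1/26*e12


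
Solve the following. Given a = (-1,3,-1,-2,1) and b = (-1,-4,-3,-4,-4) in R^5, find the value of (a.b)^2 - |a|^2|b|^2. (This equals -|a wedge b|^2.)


a . b = (-1)*(-1) + 3*(-4) + (-1)*(-3) + (-2)*(-4) + 1*(-4)
= 1 + (-12) + 3 + 8 + (-4) = -4
|a|^2 = (-1)^2 + 3^2 + (-1)^2 + (-2)^2 + 1^2 = 16
|b|^2 = (-1)^2 + (-4)^2 + (-3)^2 + (-4)^2 + (-4)^2 = 58
(a.b)^2 = (-4)^2 = 16
|a|^2 * |b|^2 = 16 * 58 = 928
Result = 16 - 928 = -912


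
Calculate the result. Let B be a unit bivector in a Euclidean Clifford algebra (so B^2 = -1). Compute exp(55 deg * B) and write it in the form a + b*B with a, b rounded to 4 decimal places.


For a unit bivector B with B^2 = -1, the exponential series gives
e^(theta*B) = cos(theta) + sin(theta)*B (the GA analogue of Euler's formula).
theta = 55 degrees = 0.959931 rad
cos(55 deg) = 0.5736
sin(55 deg) = 0.8192
exp(theta*B) = 0.5736 + 0.8192*B


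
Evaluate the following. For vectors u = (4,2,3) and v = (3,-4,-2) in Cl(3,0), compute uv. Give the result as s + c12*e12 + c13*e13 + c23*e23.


In Cl(3,0): e_i^2 = 1, e_ie_j = -e_je_i for i != j.
Scalar part = u . v = 4*3 + 2*(-4) + 3*(-2)
= 12 + (-8) + (-6) = -2
e12 coeff = 4*(-4) - 2*3 = -16 - 6 = -22
e13 coeff = 4*(-2) - 3*3 = -8 - 9 = -17
e23 coeff = 2*(-2) - 3*(-4) = -4 - (-12) = 8
uv = -2 - 22*e12 - 17*e13 + 8*e23


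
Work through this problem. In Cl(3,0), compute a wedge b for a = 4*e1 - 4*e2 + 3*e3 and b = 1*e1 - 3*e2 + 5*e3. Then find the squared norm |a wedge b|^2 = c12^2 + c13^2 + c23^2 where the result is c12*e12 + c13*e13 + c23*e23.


a wedge b = (a1*b2 - a2*b1)*e12 + (a1*b3 - a3*b1)*e13 + (a2*b3 - a3*b2)*e23
e12 coeff: 4*(-3) - (-4)*1 = -12 - (-4) = -8
e13 coeff: 4*5 - 3*1 = 20 - 3 = 17
e23 coeff: (-4)*5 - 3*(-3) = -20 - (-9) = -11
|a wedge b|^2 = (-8)^2 + 17^2 + (-11)^2
= 64 + 289 + 121
= 474


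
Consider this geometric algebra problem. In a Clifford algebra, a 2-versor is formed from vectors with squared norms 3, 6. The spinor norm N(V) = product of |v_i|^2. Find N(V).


Spinor norm N(V) = |v1|^2 * |v2|^2 * ... * |v2|^2
= 3 * 6
Running product: 3, 18
N(V) = 18


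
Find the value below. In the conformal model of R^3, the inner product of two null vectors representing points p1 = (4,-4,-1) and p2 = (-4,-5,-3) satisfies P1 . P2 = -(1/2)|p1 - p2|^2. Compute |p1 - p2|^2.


p1 - p2 = (8, 1, 2)
|p1 - p2|^2 = 8^2 + 1^2 + 2^2
= 64 + 1 + 4
= 69


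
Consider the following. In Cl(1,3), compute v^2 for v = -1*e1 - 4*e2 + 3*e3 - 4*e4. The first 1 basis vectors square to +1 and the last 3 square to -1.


v^2 = sum of c_i^2 * e_i^2
Positive signature terms (e_i^2 = +1): (-1)^2 = 1
Negative signature terms (e_j^2 = -1): (-4)^2 + 3^2 + (-4)^2 = 41
v^2 = 1 - 41 = -40


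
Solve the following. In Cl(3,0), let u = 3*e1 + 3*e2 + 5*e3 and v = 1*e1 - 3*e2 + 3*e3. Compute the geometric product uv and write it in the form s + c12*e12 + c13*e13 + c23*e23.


In Cl(3,0): e_i^2 = 1, e_ie_j = -e_je_i for i != j.
Scalar part = u . v = 3*1 + 3*(-3) + 5*3
= 3 + (-9) + 15 = 9
e12 coeff = 3*(-3) - 3*1 = -9 - 3 = -12
e13 coeff = 3*3 - 5*1 = 9 - 5 = 4
e23 coeff = 3*3 - 5*(-3) = 9 - (-15) = 24
uv = 9 - 12*e12 + 4*e13 + 24*e23


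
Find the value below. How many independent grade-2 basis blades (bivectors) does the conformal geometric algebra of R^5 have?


The conformal model of R^5 uses Cl(6,1) with m = 5 + 2 = 7 generators.
Number of grade-2 blades = C(m, 2) = C(7, 2)
= 7*6/2 = 21


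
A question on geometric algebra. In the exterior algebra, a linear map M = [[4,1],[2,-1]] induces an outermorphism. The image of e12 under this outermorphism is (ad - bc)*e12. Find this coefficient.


The outermorphism of a linear map f sends e1^e2 to f(e1)^f(e2).
f(e1) = 4*e1 + 2*e2
f(e2) = 1*e1 - 1*e2
f(e1) ^ f(e2) = (4*e1 + 2*e2) ^ (1*e1 - 1*e2)
= 4*(-1)*e12 + 2*1*e21
= (-4 - 2)*e12
= -6*e12
Coefficient = -6


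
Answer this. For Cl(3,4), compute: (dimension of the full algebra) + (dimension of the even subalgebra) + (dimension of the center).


n = 3 + 4 = 7
Total dim = 2^7 = 128
Even subalgebra dim = 2^6 = 64
n is odd, so center dim = 2
Sum = 128 + 64 + 2 = 194


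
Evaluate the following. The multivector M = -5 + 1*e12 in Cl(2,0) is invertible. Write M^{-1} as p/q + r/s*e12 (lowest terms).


M = -5 + 1*e12, where e12^2 = -1.
Since M commutes with its reverse ~M = a - b*e12, M * ~M = a^2 - b^2*e12^2 = a^2 + b^2.
So M^{-1} = ~M / (a^2 + b^2) = (a - b*e12)/(a^2 + b^2).
a^2 + b^2 = 25 + 1 = 26
Scalar part = -5/26 = -5/26
Bivector coeff = -1/26 = -1/26
M^{-1} = -5/26 - 1/26*e12


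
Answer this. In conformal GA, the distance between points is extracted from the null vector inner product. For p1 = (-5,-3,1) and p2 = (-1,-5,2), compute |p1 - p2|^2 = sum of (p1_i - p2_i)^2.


p1 - p2 = (-4, 2, -1)
|p1 - p2|^2 = (-4)^2 + 2^2 + (-1)^2
= 16 + 4 + 1
= 21


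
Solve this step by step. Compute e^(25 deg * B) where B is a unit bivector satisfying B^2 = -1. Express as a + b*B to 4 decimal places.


For a unit bivector B with B^2 = -1, the exponential series gives
e^(theta*B) = cos(theta) + sin(theta)*B (the GA analogue of Euler's formula).
theta = 25 degrees = 0.436332 rad
cos(25 deg) = 0.9063
sin(25 deg) = 0.4226
exp(theta*B) = 0.9063 + 0.4226*B


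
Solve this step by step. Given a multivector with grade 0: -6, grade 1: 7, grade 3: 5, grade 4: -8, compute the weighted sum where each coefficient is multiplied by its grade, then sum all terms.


Grade-weighted sum = sum of grade_k * coefficient_k
0*(-6) = 0
1*7 = 7
3*5 = 15
4*(-8) = -32
Total = 0 + 7 + 15 + (-32) = -10


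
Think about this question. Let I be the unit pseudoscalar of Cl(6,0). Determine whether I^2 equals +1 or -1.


The pseudoscalar I = e1...e_n (product of all n generators) of Cl(p,q) satisfies I^2 = (-1)^(q + n(n-1)/2).
p = 6, q = 0, n = p + q = 6
n(n-1)/2 = 6 * 5 / 2 = 15
Exponent = q + n(n-1)/2 = 0 + 15 = 15
I^2 = (-1)^15 = -1


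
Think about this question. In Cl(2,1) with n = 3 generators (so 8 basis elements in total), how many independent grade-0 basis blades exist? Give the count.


Number of grade-k basis blades in Cl(p,q) with n = p + q is C(n, k).
n = 2 + 1 = 3
C(3, 0) = 3! / (0! * 3!)
= 6 / (1 * 6)
= 1


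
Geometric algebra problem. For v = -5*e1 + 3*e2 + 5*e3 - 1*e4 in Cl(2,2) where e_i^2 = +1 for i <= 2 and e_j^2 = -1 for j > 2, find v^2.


v^2 = sum of c_i^2 * e_i^2
Positive signature terms (e_i^2 = +1): (-5)^2 + 3^2 = 34
Negative signature terms (e_j^2 = -1): 5^2 + (-1)^2 = 26
v^2 = 34 - 26 = 8


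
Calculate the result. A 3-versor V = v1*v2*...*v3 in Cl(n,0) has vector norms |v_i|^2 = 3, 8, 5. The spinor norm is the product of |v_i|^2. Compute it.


Spinor norm N(V) = |v1|^2 * |v2|^2 * ... * |v3|^2
= 3 * 8 * 5
Running product: 3, 24, 120
N(V) = 120


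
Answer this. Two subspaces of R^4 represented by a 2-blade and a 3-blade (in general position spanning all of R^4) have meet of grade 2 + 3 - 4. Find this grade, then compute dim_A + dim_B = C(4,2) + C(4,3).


Meet grade = grade(A) + grade(B) - n
= 2 + 3 - 4 = 1
C(4,2) = 6
C(4,3) = 4
dim_A + dim_B = 6 + 4 = 10


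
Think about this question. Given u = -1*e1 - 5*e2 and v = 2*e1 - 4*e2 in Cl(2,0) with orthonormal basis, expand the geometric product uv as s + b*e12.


Expand: (-1*e1 - 5*e2)(2*e1 - 4*e2)
= (-1)*2*e1e1 + (-1)*(-4)*e1e2 + (-5)*2*e2e1 + (-5)*(-4)*e2e2
Using e1^2 = e2^2 = 1, e2e1 = -e1e2:
Scalar part s = (-1)*2 + (-5)*(-4) = -2 + 20 = 18
Bivector part b = (-1)*(-4) - (-5)*2 = 4 - (-10) = 14
uv = 18 + 14*e12


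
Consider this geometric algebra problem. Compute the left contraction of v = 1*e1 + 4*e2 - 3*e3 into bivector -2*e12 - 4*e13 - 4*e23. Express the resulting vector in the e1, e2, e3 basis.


Left contraction v _| B = <vB>_1 (grade-1 part of the geometric product vB).
Using e1_|e12 = e2, e2_|e12 = -e1, e1_|e13 = e3, e3_|e13 = -e1, e2_|e23 = e3, e3_|e23 = -e2:
e1 coeff: -v2*b12 - v3*b13 = -(4)*(-2) - (-3)*(-4) = -4
e2 coeff: v1*b12 - v3*b23 = (1)*(-2) - (-3)*(-4) = -14
e3 coeff: v1*b13 + v2*b23 = (1)*(-4) + (4)*(-4) = -20
v _| B = -4*e1 - 14*e2 - 20*e3


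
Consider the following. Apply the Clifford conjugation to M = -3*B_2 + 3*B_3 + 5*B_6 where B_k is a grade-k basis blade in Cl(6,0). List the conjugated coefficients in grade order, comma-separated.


Clifford conjugate sign for grade k: (-1)^(k(k+1)/2)
Grade 2: (-1)^(2*3/2) = (-1)^3 = -1, coeff -3 -> 3
Grade 3: (-1)^(3*4/2) = (-1)^6 = 1, coeff 3 -> 3
Grade 6: (-1)^(6*7/2) = (-1)^21 = -1, coeff 5 -> -5
Conjugated coefficients: 3, 3, -5


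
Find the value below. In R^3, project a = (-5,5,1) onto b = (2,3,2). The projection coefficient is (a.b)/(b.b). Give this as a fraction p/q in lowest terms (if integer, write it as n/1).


Projection coefficient = (a . b) / (b . b)
a . b = (-5)*2 + 5*3 + 1*2
= -10 + 15 + 2 = 7
b . b = 2^2 + 3^2 + 2^2
= 4 + 9 + 4 = 17
Coefficient = 7/17
In lowest terms: 7/17


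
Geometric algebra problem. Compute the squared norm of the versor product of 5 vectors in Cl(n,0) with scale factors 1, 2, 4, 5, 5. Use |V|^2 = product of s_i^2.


Each vector v_i has |v_i|^2 = s_i^2
Squared scales: 1^2 = 1, 2^2 = 4, 4^2 = 16, 5^2 = 25, 5^2 = 25
|V|^2 = 1 * 4 * 16 * 25 * 25
= 40000


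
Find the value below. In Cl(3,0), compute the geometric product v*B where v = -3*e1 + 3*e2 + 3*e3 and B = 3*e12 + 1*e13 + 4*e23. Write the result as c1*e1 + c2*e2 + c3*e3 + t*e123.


vB has grade-1 (vector) and grade-3 (trivector) parts: vB = (v _| B) + (v ^ B).
Vector part <vB>_1:
  e1: -v2*b12 - v3*b13 = -(3)*(3) - (3)*(1) = -12
  e2: v1*b12 - v3*b23 = (-3)*(3) - (3)*(4) = -21
  e3: v1*b13 + v2*b23 = (-3)*(1) + (3)*(4) = 9
Trivector part <vB>_3:
  e123: v1*b23 - v2*b13 + v3*b12 = (-3)*(4) - (3)*(1) + (3)*(3) = -6
vB = -12*e1 - 21*e2 + 9*e3 - 6*e123


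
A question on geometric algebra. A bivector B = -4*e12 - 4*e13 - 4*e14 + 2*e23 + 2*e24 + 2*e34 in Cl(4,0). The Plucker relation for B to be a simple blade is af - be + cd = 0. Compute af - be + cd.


Plucker relation: af - be + cd
a*f = (-4)*2 = -8
b*e = (-4)*2 = -8
c*d = (-4)*2 = -8
af - be + cd = -8 - (-8) + (-8)
= -8


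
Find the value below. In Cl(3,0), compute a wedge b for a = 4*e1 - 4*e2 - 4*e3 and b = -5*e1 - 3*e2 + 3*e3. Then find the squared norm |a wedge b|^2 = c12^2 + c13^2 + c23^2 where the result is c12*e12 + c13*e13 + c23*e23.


a wedge b = (a1*b2 - a2*b1)*e12 + (a1*b3 - a3*b1)*e13 + (a2*b3 - a3*b2)*e23
e12 coeff: 4*(-3) - (-4)*(-5) = -12 - 20 = -32
e13 coeff: 4*3 - (-4)*(-5) = 12 - 20 = -8
e23 coeff: (-4)*3 - (-4)*(-3) = -12 - 12 = -24
|a wedge b|^2 = (-32)^2 + (-8)^2 + (-24)^2
= 1024 + 64 + 576
= 1664


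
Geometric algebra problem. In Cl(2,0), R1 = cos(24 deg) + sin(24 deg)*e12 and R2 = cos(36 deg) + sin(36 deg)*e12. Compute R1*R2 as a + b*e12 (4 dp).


Same-plane rotors commute and their half-angles add:
R1*R2 = cos(a1 + a2) + sin(a1 + a2)*e12.
a1 + a2 = 24 + 36 = 60 deg
cos(60 deg) = 0.5000
sin(60 deg) = 0.8660
R1*R2 = 0.5000 + 0.8660*e12


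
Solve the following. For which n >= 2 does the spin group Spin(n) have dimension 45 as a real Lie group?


dim Spin(n) = dim so(n) = n(n-1)/2.
Solve n(n-1)/2 = 45, i.e. n^2 - n - 90 = 0.
Discriminant = 1 + 8*45 = 361
n = (1 + sqrt(361))/2 = (1 + 19)/2 = 10


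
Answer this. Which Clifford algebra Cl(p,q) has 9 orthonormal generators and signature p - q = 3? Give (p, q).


We need p + q = 9 and p - q = 3.
Adding: 2p = 9 + 3 = 12, so p = 6.
Then q = 9 - 6 = 3.
(p, q) = (6, 3)


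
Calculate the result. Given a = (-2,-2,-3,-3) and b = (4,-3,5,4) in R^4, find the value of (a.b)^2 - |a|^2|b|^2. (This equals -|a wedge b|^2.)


a . b = (-2)*4 + (-2)*(-3) + (-3)*5 + (-3)*4
= -8 + 6 + (-15) + (-12) = -29
|a|^2 = (-2)^2 + (-2)^2 + (-3)^2 + (-3)^2 = 26
|b|^2 = 4^2 + (-3)^2 + 5^2 + 4^2 = 66
(a.b)^2 = (-29)^2 = 841
|a|^2 * |b|^2 = 26 * 66 = 1716
Result = 841 - 1716 = -875


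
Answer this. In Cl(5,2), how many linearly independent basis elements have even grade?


Even subalgebra dimension = 2^(n-1)
n = 5 + 2 = 7
2^(7 - 1) = 2^6 = 64
Verification: sum of C(7,k) for even k = 1 + 21 + 35 + 7 = 64
Result = 64


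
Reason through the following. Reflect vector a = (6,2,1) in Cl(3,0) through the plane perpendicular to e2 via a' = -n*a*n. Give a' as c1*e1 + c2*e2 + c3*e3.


Reflection formula: a' = -n*a*n, with n = e2 (unit vector, n^2 = 1).
For reflection through hyperplane perp to e2:
The component along e2 flips sign, others stay.
a = (6, 2, 1)
a' = (6, -2, 1)
a' = 6*e1 - 2*e2 + 1*e3


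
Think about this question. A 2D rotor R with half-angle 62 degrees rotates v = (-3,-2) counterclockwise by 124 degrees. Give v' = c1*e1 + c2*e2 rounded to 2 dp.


Rotor R = cos(62deg) - sin(62deg)*e12
Rotation angle theta = 2 * 62 = 124 degrees
v' = R*v*~R rotates v by theta.
cos(124deg) = -0.5592, sin(124deg) = 0.8290
v'_1 = -3*cos(124deg) - (-2)*sin(124deg)
= -3*(-0.5592) - (-2)*0.8290
= 3.34
v'_2 = -3*sin(124deg) + (-2)*cos(124deg)
= -3*0.8290 + (-2)*(-0.5592)
= -1.37
v' = 3.34*e1 - 1.37*e2


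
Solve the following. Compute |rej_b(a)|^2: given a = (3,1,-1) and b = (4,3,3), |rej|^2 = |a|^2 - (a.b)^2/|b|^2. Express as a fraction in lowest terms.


|a|^2 = 3^2 + 1^2 + (-1)^2 = 11
|b|^2 = 4^2 + 3^2 + 3^2 = 34
a . b = 3*4 + 1*3 + (-1)*3 = 12
(a.b)^2 = 12^2 = 144
|rej|^2 = 11 - 144/34
= (374 - 144)/34
= 230/34
In lowest terms: 115/17


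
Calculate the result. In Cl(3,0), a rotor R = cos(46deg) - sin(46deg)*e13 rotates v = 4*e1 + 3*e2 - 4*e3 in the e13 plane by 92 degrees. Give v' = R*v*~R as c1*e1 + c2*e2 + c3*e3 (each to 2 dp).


Rotor R = cos(46deg) - sin(46deg)*e13
Rotation angle theta = 2 * 46 = 92 degrees in the e13 plane (e1 -> e3).
The component perpendicular to the plane (e2) is invariant: v'_2 = v2 = 3.00
cos(92deg) = -0.0349, sin(92deg) = 0.9994
v'_1 = v1*cos(theta) - v3*sin(theta) = 4*(-0.0349) - (-4)*0.9994 = 3.86
v'_3 = v1*sin(theta) + v3*cos(theta) = 4*0.9994 + (-4)*(-0.0349) = 4.14
v' = 3.86*e1 + 3.00*e2 + 4.14*e3


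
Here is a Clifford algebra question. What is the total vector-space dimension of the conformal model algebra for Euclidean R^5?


The conformal model of R^5 uses Cl(6,1): the 5 Euclidean generators plus two extra orthogonal generators e+ (e+^2 = +1) and e- (e-^2 = -1), from which the null vectors e0, einf are built.
Number of generators m = 5 + 2 = 7.
dim Cl(p,q) = 2^m = 2^7 = 128


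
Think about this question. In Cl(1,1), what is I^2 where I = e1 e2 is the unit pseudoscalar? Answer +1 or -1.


The pseudoscalar I = e1...e_n (product of all n generators) of Cl(p,q) satisfies I^2 = (-1)^(q + n(n-1)/2).
p = 1, q = 1, n = p + q = 2
n(n-1)/2 = 2 * 1 / 2 = 1
Exponent = q + n(n-1)/2 = 1 + 1 = 2
I^2 = (-1)^2 = +1


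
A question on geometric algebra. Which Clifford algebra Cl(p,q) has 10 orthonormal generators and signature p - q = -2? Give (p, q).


We need p + q = 10 and p - q = -2.
Adding: 2p = 10 + (-2) = 8, so p = 4.
Then q = 10 - 4 = 6.
(p, q) = (4, 6)


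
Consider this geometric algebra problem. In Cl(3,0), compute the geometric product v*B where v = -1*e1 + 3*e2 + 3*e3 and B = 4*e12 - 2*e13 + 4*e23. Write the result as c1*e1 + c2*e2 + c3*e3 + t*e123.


vB has grade-1 (vector) and grade-3 (trivector) parts: vB = (v _| B) + (v ^ B).
Vector part <vB>_1:
  e1: -v2*b12 - v3*b13 = -(3)*(4) - (3)*(-2) = -6
  e2: v1*b12 - v3*b23 = (-1)*(4) - (3)*(4) = -16
  e3: v1*b13 + v2*b23 = (-1)*(-2) + (3)*(4) = 14
Trivector part <vB>_3:
  e123: v1*b23 - v2*b13 + v3*b12 = (-1)*(4) - (3)*(-2) + (3)*(4) = 14
vB = -6*e1 - 16*e2 + 14*e3 + 14*e123


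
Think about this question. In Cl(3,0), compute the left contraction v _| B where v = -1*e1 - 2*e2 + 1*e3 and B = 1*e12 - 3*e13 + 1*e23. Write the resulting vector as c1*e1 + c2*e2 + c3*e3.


Left contraction v _| B = <vB>_1 (grade-1 part of the geometric product vB).
Using e1_|e12 = e2, e2_|e12 = -e1, e1_|e13 = e3, e3_|e13 = -e1, e2_|e23 = e3, e3_|e23 = -e2:
e1 coeff: -v2*b12 - v3*b13 = -(-2)*(1) - (1)*(-3) = 5
e2 coeff: v1*b12 - v3*b23 = (-1)*(1) - (1)*(1) = -2
e3 coeff: v1*b13 + v2*b23 = (-1)*(-3) + (-2)*(1) = 1
v _| B = 5*e1 - 2*e2 + 1*e3


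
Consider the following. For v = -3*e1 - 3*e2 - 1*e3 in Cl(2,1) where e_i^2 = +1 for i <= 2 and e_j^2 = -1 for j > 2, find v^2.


v^2 = sum of c_i^2 * e_i^2
Positive signature terms (e_i^2 = +1): (-3)^2 + (-3)^2 = 18
Negative signature terms (e_j^2 = -1): (-1)^2 = 1
v^2 = 18 - 1 = 17


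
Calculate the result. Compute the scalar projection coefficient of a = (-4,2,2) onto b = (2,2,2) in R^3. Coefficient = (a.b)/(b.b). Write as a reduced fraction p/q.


Projection coefficient = (a . b) / (b . b)
a . b = (-4)*2 + 2*2 + 2*2
= -8 + 4 + 4 = 0
b . b = 2^2 + 2^2 + 2^2
= 4 + 4 + 4 = 12
Coefficient = 0/12
In lowest terms: 0/1


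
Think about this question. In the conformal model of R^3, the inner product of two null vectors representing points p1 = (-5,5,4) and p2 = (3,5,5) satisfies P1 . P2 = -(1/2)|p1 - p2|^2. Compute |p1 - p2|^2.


p1 - p2 = (-8, 0, -1)
|p1 - p2|^2 = (-8)^2 + 0^2 + (-1)^2
= 64 + 0 + 1
= 65


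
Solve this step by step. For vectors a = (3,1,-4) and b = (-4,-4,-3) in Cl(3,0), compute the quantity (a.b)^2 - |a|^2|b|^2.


a . b = 3*(-4) + 1*(-4) + (-4)*(-3)
= -12 + (-4) + 12 = -4
|a|^2 = 3^2 + 1^2 + (-4)^2 = 26
|b|^2 = (-4)^2 + (-4)^2 + (-3)^2 = 41
(a.b)^2 = (-4)^2 = 16
|a|^2 * |b|^2 = 26 * 41 = 1066
Result = 16 - 1066 = -1050


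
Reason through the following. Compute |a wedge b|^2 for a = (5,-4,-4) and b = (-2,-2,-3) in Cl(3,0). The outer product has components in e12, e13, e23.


a wedge b = (a1*b2 - a2*b1)*e12 + (a1*b3 - a3*b1)*e13 + (a2*b3 - a3*b2)*e23
e12 coeff: 5*(-2) - (-4)*(-2) = -10 - 8 = -18
e13 coeff: 5*(-3) - (-4)*(-2) = -15 - 8 = -23
e23 coeff: (-4)*(-3) - (-4)*(-2) = 12 - 8 = 4
|a wedge b|^2 = (-18)^2 + (-23)^2 + 4^2
= 324 + 529 + 16
= 869


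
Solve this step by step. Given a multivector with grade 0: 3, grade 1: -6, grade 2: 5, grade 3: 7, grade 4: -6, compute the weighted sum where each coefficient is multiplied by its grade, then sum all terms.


Grade-weighted sum = sum of grade_k * coefficient_k
0*3 = 0
1*(-6) = -6
2*5 = 10
3*7 = 21
4*(-6) = -24
Total = 0 + (-6) + 10 + 21 + (-24) = 1


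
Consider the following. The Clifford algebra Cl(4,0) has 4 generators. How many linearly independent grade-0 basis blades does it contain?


Number of grade-k basis blades in Cl(p,q) with n = p + q is C(n, k).
n = 4 + 0 = 4
C(4, 0) = 4! / (0! * 4!)
= 24 / (1 * 24)
= 1


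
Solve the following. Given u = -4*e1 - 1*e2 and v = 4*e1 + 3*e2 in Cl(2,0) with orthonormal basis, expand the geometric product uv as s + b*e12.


Expand: (-4*e1 - 1*e2)(4*e1 + 3*e2)
= (-4)*4*e1e1 + (-4)*3*e1e2 + (-1)*4*e2e1 + (-1)*3*e2e2
Using e1^2 = e2^2 = 1, e2e1 = -e1e2:
Scalar part s = (-4)*4 + (-1)*3 = -16 + (-3) = -19
Bivector part b = (-4)*3 - (-1)*4 = -12 - (-4) = -8
uv = -19 - 8*e12


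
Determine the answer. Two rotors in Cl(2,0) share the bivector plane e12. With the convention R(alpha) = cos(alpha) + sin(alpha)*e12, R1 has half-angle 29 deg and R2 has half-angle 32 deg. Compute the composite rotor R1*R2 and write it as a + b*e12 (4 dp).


Same-plane rotors commute and their half-angles add:
R1*R2 = cos(a1 + a2) + sin(a1 + a2)*e12.
a1 + a2 = 29 + 32 = 61 deg
cos(61 deg) = 0.4848
sin(61 deg) = 0.8746
R1*R2 = 0.4848 + 0.8746*e12


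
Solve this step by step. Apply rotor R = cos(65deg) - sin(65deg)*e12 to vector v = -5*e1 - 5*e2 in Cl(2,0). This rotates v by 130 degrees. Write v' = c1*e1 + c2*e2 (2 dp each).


Rotor R = cos(65deg) - sin(65deg)*e12
Rotation angle theta = 2 * 65 = 130 degrees
v' = R*v*~R rotates v by theta.
cos(130deg) = -0.6428, sin(130deg) = 0.7660
v'_1 = -5*cos(130deg) - (-5)*sin(130deg)
= -5*(-0.6428) - (-5)*0.7660
= 7.04
v'_2 = -5*sin(130deg) + (-5)*cos(130deg)
= -5*0.7660 + (-5)*(-0.6428)
= -0.62
v' = 7.04*e1 - 0.62*e2


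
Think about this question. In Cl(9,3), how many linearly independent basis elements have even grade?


Even subalgebra dimension = 2^(n-1)
n = 9 + 3 = 12
2^(12 - 1) = 2^11 = 2048
Verification: sum of C(12,k) for even k = 1 + 66 + 495 + 924 + 495 + 66 + 1 = 2048
Result = 2048


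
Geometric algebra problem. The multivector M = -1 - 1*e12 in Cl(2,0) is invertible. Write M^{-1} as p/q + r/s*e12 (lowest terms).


M = -1 - 1*e12, where e12^2 = -1.
Since M commutes with its reverse ~M = a - b*e12, M * ~M = a^2 - b^2*e12^2 = a^2 + b^2.
So M^{-1} = ~M / (a^2 + b^2) = (a - b*e12)/(a^2 + b^2).
a^2 + b^2 = 1 + 1 = 2
Scalar part = -1/2 = -1/2
Bivector coeff = 1/2 = 1/2
M^{-1} = -1/2 + 1/2*e12


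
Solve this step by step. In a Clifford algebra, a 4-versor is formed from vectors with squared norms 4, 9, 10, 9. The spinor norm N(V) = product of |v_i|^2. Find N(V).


Spinor norm N(V) = |v1|^2 * |v2|^2 * ... * |v4|^2
= 4 * 9 * 10 * 9
Running product: 4, 36, 360, 3240
N(V) = 3240


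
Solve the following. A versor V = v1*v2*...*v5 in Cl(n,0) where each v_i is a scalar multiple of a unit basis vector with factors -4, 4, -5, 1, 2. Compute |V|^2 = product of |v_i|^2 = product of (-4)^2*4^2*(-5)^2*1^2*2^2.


Each vector v_i has |v_i|^2 = s_i^2
Squared scales: (-4)^2 = 16, 4^2 = 16, (-5)^2 = 25, 1^2 = 1, 2^2 = 4
|V|^2 = 16 * 16 * 25 * 1 * 4
= 25600


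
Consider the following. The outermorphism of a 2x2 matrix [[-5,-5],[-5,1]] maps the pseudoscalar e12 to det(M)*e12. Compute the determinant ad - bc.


The outermorphism of a linear map f sends e1^e2 to f(e1)^f(e2).
f(e1) = -5*e1 - 5*e2
f(e2) = -5*e1 + 1*e2
f(e1) ^ f(e2) = (-5*e1 - 5*e2) ^ (-5*e1 + 1*e2)
= (-5)*1*e12 + (-5)*(-5)*e21
= (-5 - 25)*e12
= -30*e12
Coefficient = -30


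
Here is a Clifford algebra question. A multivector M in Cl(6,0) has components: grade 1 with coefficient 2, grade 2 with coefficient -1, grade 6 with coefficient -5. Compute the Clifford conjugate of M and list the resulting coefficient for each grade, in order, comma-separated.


Clifford conjugate sign for grade k: (-1)^(k(k+1)/2)
Grade 1: (-1)^(1*2/2) = (-1)^1 = -1, coeff 2 -> -2
Grade 2: (-1)^(2*3/2) = (-1)^3 = -1, coeff -1 -> 1
Grade 6: (-1)^(6*7/2) = (-1)^21 = -1, coeff -5 -> 5
Conjugated coefficients: -2, 1, 5


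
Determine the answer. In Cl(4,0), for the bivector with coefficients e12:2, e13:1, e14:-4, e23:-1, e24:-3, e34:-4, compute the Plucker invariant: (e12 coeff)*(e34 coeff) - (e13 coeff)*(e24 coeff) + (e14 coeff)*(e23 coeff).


Plucker relation: af - be + cd
a*f = 2*(-4) = -8
b*e = 1*(-3) = -3
c*d = (-4)*(-1) = 4
af - be + cd = -8 - (-3) + 4
= -1


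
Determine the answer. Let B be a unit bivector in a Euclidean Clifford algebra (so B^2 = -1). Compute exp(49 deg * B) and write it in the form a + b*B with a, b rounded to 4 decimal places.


For a unit bivector B with B^2 = -1, the exponential series gives
e^(theta*B) = cos(theta) + sin(theta)*B (the GA analogue of Euler's formula).
theta = 49 degrees = 0.855211 rad
cos(49 deg) = 0.6561
sin(49 deg) = 0.7547
exp(theta*B) = 0.6561 + 0.7547*B


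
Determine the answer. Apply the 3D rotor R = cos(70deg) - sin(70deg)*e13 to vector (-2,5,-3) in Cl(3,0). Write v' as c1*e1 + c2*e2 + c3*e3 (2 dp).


Rotor R = cos(70deg) - sin(70deg)*e13
Rotation angle theta = 2 * 70 = 140 degrees in the e13 plane (e1 -> e3).
The component perpendicular to the plane (e2) is invariant: v'_2 = v2 = 5.00
cos(140deg) = -0.7660, sin(140deg) = 0.6428
v'_1 = v1*cos(theta) - v3*sin(theta) = -2*(-0.7660) - (-3)*0.6428 = 3.46
v'_3 = v1*sin(theta) + v3*cos(theta) = -2*0.6428 + (-3)*(-0.7660) = 1.01
v' = 3.46*e1 + 5.00*e2 + 1.01*e3


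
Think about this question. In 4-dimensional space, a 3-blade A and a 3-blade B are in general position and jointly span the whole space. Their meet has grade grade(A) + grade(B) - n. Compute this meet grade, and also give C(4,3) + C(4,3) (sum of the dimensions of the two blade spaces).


Meet grade = grade(A) + grade(B) - n
= 3 + 3 - 4 = 2
C(4,3) = 4
C(4,3) = 4
dim_A + dim_B = 4 + 4 = 8


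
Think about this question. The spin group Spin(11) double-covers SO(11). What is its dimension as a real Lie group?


Spin(n) double-covers SO(n); both have Lie algebra so(n) of dimension n(n-1)/2.
n = 11
n(n-1) = 11 * 10 = 110
dim Spin(11) = 110/2 = 55


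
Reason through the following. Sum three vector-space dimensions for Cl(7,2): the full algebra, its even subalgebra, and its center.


n = 7 + 2 = 9
Total dim = 2^9 = 512
Even subalgebra dim = 2^8 = 256
n is odd, so center dim = 2
Sum = 512 + 256 + 2 = 770


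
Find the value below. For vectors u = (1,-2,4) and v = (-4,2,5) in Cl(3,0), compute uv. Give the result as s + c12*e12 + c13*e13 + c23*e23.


In Cl(3,0): e_i^2 = 1, e_ie_j = -e_je_i for i != j.
Scalar part = u . v = 1*(-4) + (-2)*2 + 4*5
= -4 + (-4) + 20 = 12
e12 coeff = 1*2 - (-2)*(-4) = 2 - 8 = -6
e13 coeff = 1*5 - 4*(-4) = 5 - (-16) = 21
e23 coeff = (-2)*5 - 4*2 = -10 - 8 = -18
uv = 12 - 6*e12 + 21*e13 - 18*e23


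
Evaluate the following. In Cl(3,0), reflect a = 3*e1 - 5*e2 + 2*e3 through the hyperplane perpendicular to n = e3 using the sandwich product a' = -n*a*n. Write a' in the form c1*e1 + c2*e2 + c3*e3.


Reflection formula: a' = -n*a*n, with n = e3 (unit vector, n^2 = 1).
For reflection through hyperplane perp to e3:
The component along e3 flips sign, others stay.
a = (3, -5, 2)
a' = (3, -5, -2)
a' = 3*e1 - 5*e2 - 2*e3


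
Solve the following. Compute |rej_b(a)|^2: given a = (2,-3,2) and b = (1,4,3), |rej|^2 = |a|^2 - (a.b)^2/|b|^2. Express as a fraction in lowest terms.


|a|^2 = 2^2 + (-3)^2 + 2^2 = 17
|b|^2 = 1^2 + 4^2 + 3^2 = 26
a . b = 2*1 + (-3)*4 + 2*3 = -4
(a.b)^2 = (-4)^2 = 16
|rej|^2 = 17 - 16/26
= (442 - 16)/26
= 426/26
In lowest terms: 213/13


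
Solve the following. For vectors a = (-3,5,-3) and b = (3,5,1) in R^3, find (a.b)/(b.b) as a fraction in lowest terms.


Projection coefficient = (a . b) / (b . b)
a . b = (-3)*3 + 5*5 + (-3)*1
= -9 + 25 + (-3) = 13
b . b = 3^2 + 5^2 + 1^2
= 9 + 25 + 1 = 35
Coefficient = 13/35
In lowest terms: 13/35


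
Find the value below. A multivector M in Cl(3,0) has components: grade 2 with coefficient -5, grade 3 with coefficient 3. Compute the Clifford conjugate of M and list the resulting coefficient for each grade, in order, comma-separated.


Clifford conjugate sign for grade k: (-1)^(k(k+1)/2)
Grade 2: (-1)^(2*3/2) = (-1)^3 = -1, coeff -5 -> 5
Grade 3: (-1)^(3*4/2) = (-1)^6 = 1, coeff 3 -> 3
Conjugated coefficients: 5, 3


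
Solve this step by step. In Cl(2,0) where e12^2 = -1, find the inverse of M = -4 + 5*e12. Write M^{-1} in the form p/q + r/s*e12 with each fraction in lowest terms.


M = -4 + 5*e12, where e12^2 = -1.
Since M commutes with its reverse ~M = a - b*e12, M * ~M = a^2 - b^2*e12^2 = a^2 + b^2.
So M^{-1} = ~M / (a^2 + b^2) = (a - b*e12)/(a^2 + b^2).
a^2 + b^2 = 16 + 25 = 41
Scalar part = -4/41 = -4/41
Bivector coeff = -5/41 = -5/41
M^{-1} = -4/41 - 5/41*e12


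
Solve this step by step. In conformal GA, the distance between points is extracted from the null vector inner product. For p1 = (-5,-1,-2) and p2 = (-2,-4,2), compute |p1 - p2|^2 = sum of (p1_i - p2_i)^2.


p1 - p2 = (-3, 3, -4)
|p1 - p2|^2 = (-3)^2 + 3^2 + (-4)^2
= 9 + 9 + 16
= 34


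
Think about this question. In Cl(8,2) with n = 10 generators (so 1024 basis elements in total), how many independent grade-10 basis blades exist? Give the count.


Number of grade-k basis blades in Cl(p,q) with n = p + q is C(n, k).
n = 8 + 2 = 10
C(10, 10) = 10! / (10! * 0!)
= 3628800 / (3628800 * 1)
= 1


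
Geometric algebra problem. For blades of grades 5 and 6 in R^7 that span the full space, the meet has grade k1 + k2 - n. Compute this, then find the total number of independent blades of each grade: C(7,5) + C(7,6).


Meet grade = grade(A) + grade(B) - n
= 5 + 6 - 7 = 4
C(7,5) = 21
C(7,6) = 7
dim_A + dim_B = 21 + 7 = 28


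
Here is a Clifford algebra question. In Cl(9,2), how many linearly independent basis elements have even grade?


Even subalgebra dimension = 2^(n-1)
n = 9 + 2 = 11
2^(11 - 1) = 2^10 = 1024
Verification: sum of C(11,k) for even k = 1 + 55 + 330 + 462 + 165 + 11 = 1024
Result = 1024


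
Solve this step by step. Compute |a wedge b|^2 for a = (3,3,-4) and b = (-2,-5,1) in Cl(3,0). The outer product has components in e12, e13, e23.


a wedge b = (a1*b2 - a2*b1)*e12 + (a1*b3 - a3*b1)*e13 + (a2*b3 - a3*b2)*e23
e12 coeff: 3*(-5) - 3*(-2) = -15 - (-6) = -9
e13 coeff: 3*1 - (-4)*(-2) = 3 - 8 = -5
e23 coeff: 3*1 - (-4)*(-5) = 3 - 20 = -17
|a wedge b|^2 = (-9)^2 + (-5)^2 + (-17)^2
= 81 + 25 + 289
= 395


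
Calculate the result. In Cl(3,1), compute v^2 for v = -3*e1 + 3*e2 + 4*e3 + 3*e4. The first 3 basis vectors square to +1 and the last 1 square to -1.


v^2 = sum of c_i^2 * e_i^2
Positive signature terms (e_i^2 = +1): (-3)^2 + 3^2 + 4^2 = 34
Negative signature terms (e_j^2 = -1): 3^2 = 9
v^2 = 34 - 9 = 25


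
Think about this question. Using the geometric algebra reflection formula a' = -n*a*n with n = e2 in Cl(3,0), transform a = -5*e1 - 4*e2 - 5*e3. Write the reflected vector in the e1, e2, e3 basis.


Reflection formula: a' = -n*a*n, with n = e2 (unit vector, n^2 = 1).
For reflection through hyperplane perp to e2:
The component along e2 flips sign, others stay.
a = (-5, -4, -5)
a' = (-5, 4, -5)
a' = -5*e1 + 4*e2 - 5*e3


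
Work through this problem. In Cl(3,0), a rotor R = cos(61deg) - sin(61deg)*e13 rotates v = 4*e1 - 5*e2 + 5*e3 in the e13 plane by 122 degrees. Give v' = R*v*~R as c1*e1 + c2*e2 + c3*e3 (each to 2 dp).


Rotor R = cos(61deg) - sin(61deg)*e13
Rotation angle theta = 2 * 61 = 122 degrees in the e13 plane (e1 -> e3).
The component perpendicular to the plane (e2) is invariant: v'_2 = v2 = -5.00
cos(122deg) = -0.5299, sin(122deg) = 0.8480
v'_1 = v1*cos(theta) - v3*sin(theta) = 4*(-0.5299) - 5*0.8480 = -6.36
v'_3 = v1*sin(theta) + v3*cos(theta) = 4*0.8480 + 5*(-0.5299) = 0.74
v' = -6.36*e1 - 5.00*e2 + 0.74*e3


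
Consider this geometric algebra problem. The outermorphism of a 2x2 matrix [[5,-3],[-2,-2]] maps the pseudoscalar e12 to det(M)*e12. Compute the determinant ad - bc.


The outermorphism of a linear map f sends e1^e2 to f(e1)^f(e2).
f(e1) = 5*e1 - 2*e2
f(e2) = -3*e1 - 2*e2
f(e1) ^ f(e2) = (5*e1 - 2*e2) ^ (-3*e1 - 2*e2)
= 5*(-2)*e12 + (-2)*(-3)*e21
= (-10 - 6)*e12
= -16*e12
Coefficient = -16


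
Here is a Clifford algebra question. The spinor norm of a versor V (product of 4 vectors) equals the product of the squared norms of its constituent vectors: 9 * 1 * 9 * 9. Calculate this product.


Spinor norm N(V) = |v1|^2 * |v2|^2 * ... * |v4|^2
= 9 * 1 * 9 * 9
Running product: 9, 9, 81, 729
N(V) = 729


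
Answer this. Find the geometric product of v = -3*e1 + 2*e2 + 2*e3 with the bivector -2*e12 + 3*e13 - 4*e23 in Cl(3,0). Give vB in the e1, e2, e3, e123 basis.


vB has grade-1 (vector) and grade-3 (trivector) parts: vB = (v _| B) + (v ^ B).
Vector part <vB>_1:
  e1: -v2*b12 - v3*b13 = -(2)*(-2) - (2)*(3) = -2
  e2: v1*b12 - v3*b23 = (-3)*(-2) - (2)*(-4) = 14
  e3: v1*b13 + v2*b23 = (-3)*(3) + (2)*(-4) = -17
Trivector part <vB>_3:
  e123: v1*b23 - v2*b13 + v3*b12 = (-3)*(-4) - (2)*(3) + (2)*(-2) = 2
vB = -2*e1 + 14*e2 - 17*e3 + 2*e123


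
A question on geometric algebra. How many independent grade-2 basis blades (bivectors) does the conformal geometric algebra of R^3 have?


The conformal model of R^3 uses Cl(4,1) with m = 3 + 2 = 5 generators.
Number of grade-2 blades = C(m, 2) = C(5, 2)
= 5*4/2 = 10


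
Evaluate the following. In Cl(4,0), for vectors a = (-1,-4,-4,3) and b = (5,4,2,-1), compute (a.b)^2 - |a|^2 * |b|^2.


a . b = (-1)*5 + (-4)*4 + (-4)*2 + 3*(-1)
= -5 + (-16) + (-8) + (-3) = -32
|a|^2 = (-1)^2 + (-4)^2 + (-4)^2 + 3^2 = 42
|b|^2 = 5^2 + 4^2 + 2^2 + (-1)^2 = 46
(a.b)^2 = (-32)^2 = 1024
|a|^2 * |b|^2 = 42 * 46 = 1932
Result = 1024 - 1932 = -908


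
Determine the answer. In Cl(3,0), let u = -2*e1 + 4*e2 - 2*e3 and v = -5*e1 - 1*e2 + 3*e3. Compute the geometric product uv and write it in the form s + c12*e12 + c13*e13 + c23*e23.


In Cl(3,0): e_i^2 = 1, e_ie_j = -e_je_i for i != j.
Scalar part = u . v = (-2)*(-5) + 4*(-1) + (-2)*3
= 10 + (-4) + (-6) = 0
e12 coeff = (-2)*(-1) - 4*(-5) = 2 - (-20) = 22
e13 coeff = (-2)*3 - (-2)*(-5) = -6 - 10 = -16
e23 coeff = 4*3 - (-2)*(-1) = 12 - 2 = 10
uv = 0 + 22*e12 - 16*e13 + 10*e23


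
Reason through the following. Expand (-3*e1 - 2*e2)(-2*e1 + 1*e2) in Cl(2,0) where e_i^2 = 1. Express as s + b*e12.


Expand: (-3*e1 - 2*e2)(-2*e1 + 1*e2)
= (-3)*(-2)*e1e1 + (-3)*1*e1e2 + (-2)*(-2)*e2e1 + (-2)*1*e2e2
Using e1^2 = e2^2 = 1, e2e1 = -e1e2:
Scalar part s = (-3)*(-2) + (-2)*1 = 6 + (-2) = 4
Bivector part b = (-3)*1 - (-2)*(-2) = -3 - 4 = -7
uv = 4 - 7*e12


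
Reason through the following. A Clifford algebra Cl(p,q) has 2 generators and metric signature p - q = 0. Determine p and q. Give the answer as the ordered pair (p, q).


We need p + q = 2 and p - q = 0.
Adding: 2p = 2 + 0 = 2, so p = 1.
Then q = 2 - 1 = 1.
(p, q) = (1, 1)


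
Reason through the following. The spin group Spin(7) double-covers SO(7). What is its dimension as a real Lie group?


Spin(n) double-covers SO(n); both have Lie algebra so(n) of dimension n(n-1)/2.
n = 7
n(n-1) = 7 * 6 = 42
dim Spin(7) = 42/2 = 21


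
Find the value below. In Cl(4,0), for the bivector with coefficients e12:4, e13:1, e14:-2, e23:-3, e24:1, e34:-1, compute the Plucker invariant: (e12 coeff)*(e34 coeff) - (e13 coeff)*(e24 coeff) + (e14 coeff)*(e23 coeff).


Plucker relation: af - be + cd
a*f = 4*(-1) = -4
b*e = 1*1 = 1
c*d = (-2)*(-3) = 6
af - be + cd = -4 - 1 + 6
= 1


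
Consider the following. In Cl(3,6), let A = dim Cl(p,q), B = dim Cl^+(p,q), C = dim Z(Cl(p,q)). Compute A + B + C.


n = 3 + 6 = 9
Total dim = 2^9 = 512
Even subalgebra dim = 2^8 = 256
n is odd, so center dim = 2
Sum = 512 + 256 + 2 = 770


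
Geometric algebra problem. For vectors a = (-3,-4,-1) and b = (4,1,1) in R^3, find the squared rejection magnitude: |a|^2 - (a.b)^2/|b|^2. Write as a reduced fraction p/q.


|a|^2 = (-3)^2 + (-4)^2 + (-1)^2 = 26
|b|^2 = 4^2 + 1^2 + 1^2 = 18
a . b = (-3)*4 + (-4)*1 + (-1)*1 = -17
(a.b)^2 = (-17)^2 = 289
|rej|^2 = 26 - 289/18
= (468 - 289)/18
= 179/18
In lowest terms: 179/18


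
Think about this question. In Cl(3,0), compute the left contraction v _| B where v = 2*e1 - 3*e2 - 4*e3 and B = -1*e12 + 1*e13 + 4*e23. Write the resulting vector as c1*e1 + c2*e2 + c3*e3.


Left contraction v _| B = <vB>_1 (grade-1 part of the geometric product vB).
Using e1_|e12 = e2, e2_|e12 = -e1, e1_|e13 = e3, e3_|e13 = -e1, e2_|e23 = e3, e3_|e23 = -e2:
e1 coeff: -v2*b12 - v3*b13 = -(-3)*(-1) - (-4)*(1) = 1
e2 coeff: v1*b12 - v3*b23 = (2)*(-1) - (-4)*(4) = 14
e3 coeff: v1*b13 + v2*b23 = (2)*(1) + (-3)*(4) = -10
v _| B = 1*e1 + 14*e2 - 10*e3


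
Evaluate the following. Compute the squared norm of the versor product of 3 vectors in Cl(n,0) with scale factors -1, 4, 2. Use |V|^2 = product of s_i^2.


Each vector v_i has |v_i|^2 = s_i^2
Squared scales: (-1)^2 = 1, 4^2 = 16, 2^2 = 4
|V|^2 = 1 * 16 * 4
= 64


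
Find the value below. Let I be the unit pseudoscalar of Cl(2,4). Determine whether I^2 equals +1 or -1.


The pseudoscalar I = e1...e_n (product of all n generators) of Cl(p,q) satisfies I^2 = (-1)^(q + n(n-1)/2).
p = 2, q = 4, n = p + q = 6
n(n-1)/2 = 6 * 5 / 2 = 15
Exponent = q + n(n-1)/2 = 4 + 15 = 19
I^2 = (-1)^19 = -1


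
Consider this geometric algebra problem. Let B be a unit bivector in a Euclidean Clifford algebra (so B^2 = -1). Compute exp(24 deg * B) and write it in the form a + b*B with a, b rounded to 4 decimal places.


For a unit bivector B with B^2 = -1, the exponential series gives
e^(theta*B) = cos(theta) + sin(theta)*B (the GA analogue of Euler's formula).
theta = 24 degrees = 0.418879 rad
cos(24 deg) = 0.9135
sin(24 deg) = 0.4067
exp(theta*B) = 0.9135 + 0.4067*B


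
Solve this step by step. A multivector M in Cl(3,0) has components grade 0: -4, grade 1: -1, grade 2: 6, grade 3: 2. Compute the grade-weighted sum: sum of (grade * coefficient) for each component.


Grade-weighted sum = sum of grade_k * coefficient_k
0*(-4) = 0
1*(-1) = -1
2*6 = 12
3*2 = 6
Total = 0 + (-1) + 12 + 6 = 17


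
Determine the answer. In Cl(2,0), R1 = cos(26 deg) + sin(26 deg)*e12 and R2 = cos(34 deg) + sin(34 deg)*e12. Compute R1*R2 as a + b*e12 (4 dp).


Same-plane rotors commute and their half-angles add:
R1*R2 = cos(a1 + a2) + sin(a1 + a2)*e12.
a1 + a2 = 26 + 34 = 60 deg
cos(60 deg) = 0.5000
sin(60 deg) = 0.8660
R1*R2 = 0.5000 + 0.8660*e12


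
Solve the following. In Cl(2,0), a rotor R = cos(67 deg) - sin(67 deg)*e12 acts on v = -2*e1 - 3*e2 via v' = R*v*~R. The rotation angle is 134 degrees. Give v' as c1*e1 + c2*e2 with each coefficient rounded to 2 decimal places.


Rotor R = cos(67deg) - sin(67deg)*e12
Rotation angle theta = 2 * 67 = 134 degrees
v' = R*v*~R rotates v by theta.
cos(134deg) = -0.6947, sin(134deg) = 0.7193
v'_1 = -2*cos(134deg) - (-3)*sin(134deg)
= -2*(-0.6947) - (-3)*0.7193
= 3.55
v'_2 = -2*sin(134deg) + (-3)*cos(134deg)
= -2*0.7193 + (-3)*(-0.6947)
= 0.65
v' = 3.55*e1 + 0.65*e2


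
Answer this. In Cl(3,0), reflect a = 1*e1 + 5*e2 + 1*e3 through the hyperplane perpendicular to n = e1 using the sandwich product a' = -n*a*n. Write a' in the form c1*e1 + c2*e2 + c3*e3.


Reflection formula: a' = -n*a*n, with n = e1 (unit vector, n^2 = 1).
For reflection through hyperplane perp to e1:
The component along e1 flips sign, others stay.
a = (1, 5, 1)
a' = (-1, 5, 1)
a' = -1*e1 + 5*e2 + 1*e3


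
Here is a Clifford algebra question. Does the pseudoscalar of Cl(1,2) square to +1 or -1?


The pseudoscalar I = e1...e_n (product of all n generators) of Cl(p,q) satisfies I^2 = (-1)^(q + n(n-1)/2).
p = 1, q = 2, n = p + q = 3
n(n-1)/2 = 3 * 2 / 2 = 3
Exponent = q + n(n-1)/2 = 2 + 3 = 5
I^2 = (-1)^5 = -1


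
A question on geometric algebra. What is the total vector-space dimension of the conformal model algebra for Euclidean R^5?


The conformal model of R^5 uses Cl(6,1): the 5 Euclidean generators plus two extra orthogonal generators e+ (e+^2 = +1) and e- (e-^2 = -1), from which the null vectors e0, einf are built.
Number of generators m = 5 + 2 = 7.
dim Cl(p,q) = 2^m = 2^7 = 128


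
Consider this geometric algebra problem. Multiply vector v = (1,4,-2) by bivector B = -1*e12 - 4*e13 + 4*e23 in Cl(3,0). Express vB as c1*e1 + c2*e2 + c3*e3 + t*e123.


vB has grade-1 (vector) and grade-3 (trivector) parts: vB = (v _| B) + (v ^ B).
Vector part <vB>_1:
  e1: -v2*b12 - v3*b13 = -(4)*(-1) - (-2)*(-4) = -4
  e2: v1*b12 - v3*b23 = (1)*(-1) - (-2)*(4) = 7
  e3: v1*b13 + v2*b23 = (1)*(-4) + (4)*(4) = 12
Trivector part <vB>_3:
  e123: v1*b23 - v2*b13 + v3*b12 = (1)*(4) - (4)*(-4) + (-2)*(-1) = 22
vB = -4*e1 + 7*e2 + 12*e3 + 22*e123
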